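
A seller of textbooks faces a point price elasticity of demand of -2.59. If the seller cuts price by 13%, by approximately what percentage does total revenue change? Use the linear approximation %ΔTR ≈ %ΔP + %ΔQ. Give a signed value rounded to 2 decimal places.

%ΔQ ≈ Ed × %ΔP = (-2.59) × (-13%) = +33.6700%
%ΔTR ≈ %ΔP + %ΔQ = (-13%) + (+33.6700%) = +20.6700%

+20.67%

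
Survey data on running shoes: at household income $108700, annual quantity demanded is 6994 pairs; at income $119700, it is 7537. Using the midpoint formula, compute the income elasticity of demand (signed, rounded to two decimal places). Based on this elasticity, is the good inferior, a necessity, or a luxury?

0.78; necessity

%ΔQ = (7537 − 6994)/[( 6994 + 7537)/2] = 543/7265.5 = 0.074736…
%ΔIncome = (119700 − 108700)/[( 108700 + 119700)/2] = 11000/114200 = 0.096322…
E_income = (543/7265.5) / (11000/114200) = 0.7759…
0 < E_income < 1 ⇒ normal good, necessity.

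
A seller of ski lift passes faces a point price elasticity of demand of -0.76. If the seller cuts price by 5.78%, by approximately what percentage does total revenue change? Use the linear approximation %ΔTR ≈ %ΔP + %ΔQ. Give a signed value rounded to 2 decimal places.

%ΔQ ≈ Ed × %ΔP = (-0.76) × (-5.78%) = +4.3928%
%ΔTR ≈ %ΔP + %ΔQ = (-5.78%) + (+4.3928%) = -1.3872%

-1.39%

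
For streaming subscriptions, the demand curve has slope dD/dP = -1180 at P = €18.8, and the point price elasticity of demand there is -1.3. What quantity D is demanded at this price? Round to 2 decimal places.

Ed = (dD/dP)·(P/D) ⇒ D = (dD/dP)·P/Ed = (-1180)·18.8/(-1.3) = 17064.6153…

17064.62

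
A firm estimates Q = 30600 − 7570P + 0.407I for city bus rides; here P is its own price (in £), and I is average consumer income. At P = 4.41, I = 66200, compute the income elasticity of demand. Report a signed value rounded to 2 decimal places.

1.12

At the given values, Q = 30600 − 7570(4.41) + 0.407(66200) = 24159.7.
∂Q/∂I = 0.407.
E = (0.407) × (66200/24159.7) = 1.1152…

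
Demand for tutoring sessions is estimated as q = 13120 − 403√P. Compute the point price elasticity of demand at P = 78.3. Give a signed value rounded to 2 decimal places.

dq/dP = −403/(2√P) = -22.7716. At P = 78.3, q = 9553.96.
Ed = (dq/dP)·(P/q) = (-22.7716) × (78.3/9553.96) = -0.1866…

-0.19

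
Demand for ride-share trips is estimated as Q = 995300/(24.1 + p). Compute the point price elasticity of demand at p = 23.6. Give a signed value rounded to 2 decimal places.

-0.49

dQ/dp = −995300/(24.1 + p)² = -437.439. At p = 23.6, Q = 20865.8.
Ed = (dQ/dp)·(p/Q) = (-437.439) × (23.6/20865.8) = -0.4947…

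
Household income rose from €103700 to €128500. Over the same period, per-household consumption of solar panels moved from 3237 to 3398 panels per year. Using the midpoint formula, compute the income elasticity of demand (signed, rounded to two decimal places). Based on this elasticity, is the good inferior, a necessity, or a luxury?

0.23; necessity

%ΔQ = (3398 − 3237)/[( 3237 + 3398)/2] = 161/3317.5 = 0.048530…
%ΔIncome = (128500 − 103700)/[( 103700 + 128500)/2] = 24800/116100 = 0.213608…
E_income = (161/3317.5) / (24800/116100) = 0.2271…
0 < E_income < 1 ⇒ normal good, necessity.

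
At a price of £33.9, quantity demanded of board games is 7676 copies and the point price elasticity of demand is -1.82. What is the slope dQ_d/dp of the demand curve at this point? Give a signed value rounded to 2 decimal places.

-412.10

Ed = (dQ_d/dp)·(p/Q_d) ⇒ dQ_d/dp = Ed·Q_d/p = (-1.82)·7676/33.9 = -412.1038…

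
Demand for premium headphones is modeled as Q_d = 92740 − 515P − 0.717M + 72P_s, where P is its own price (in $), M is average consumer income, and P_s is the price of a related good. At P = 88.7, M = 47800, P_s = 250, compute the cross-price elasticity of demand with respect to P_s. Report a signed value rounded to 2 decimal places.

0.58

At the given values, Q_d = 92740 − 515(88.7) − 0.717(47800) + 72(250) = 30786.9.
∂Q_d/∂P_s = 72.
E = (72) × (250/30786.9) = 0.5846…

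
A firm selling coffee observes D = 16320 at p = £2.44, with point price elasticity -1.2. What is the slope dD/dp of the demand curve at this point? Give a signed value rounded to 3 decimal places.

Ed = (dD/dp)·(p/D) ⇒ dD/dp = Ed·D/p = (-1.2)·16320/2.44 = -8026.22950…

-8026.230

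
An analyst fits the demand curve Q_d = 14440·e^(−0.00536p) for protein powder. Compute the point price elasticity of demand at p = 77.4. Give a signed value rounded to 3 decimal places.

-0.415

dQ_d/dp = −0.00536·Q_d = -51.1162. At p = 77.4, Q_d = 9536.61.
Ed = (dQ_d/dp)·(p/Q_d) = (-51.1162) × (77.4/9536.61) = -0.41486…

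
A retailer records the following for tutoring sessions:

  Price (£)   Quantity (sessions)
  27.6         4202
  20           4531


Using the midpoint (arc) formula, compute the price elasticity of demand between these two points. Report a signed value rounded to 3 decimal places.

-0.236

%ΔQ = (4531 − 4202) / [(4202 + 4531)/2] = 329/4366.5 = 0.075346…
%ΔP = (20 − 27.6) / [(27.6 + 20)/2] = -7.6/23.8 = -0.319327…
Arc Ed = %ΔQ / %ΔP = (329/4366.5) / (-7.6/23.8) = -0.23595…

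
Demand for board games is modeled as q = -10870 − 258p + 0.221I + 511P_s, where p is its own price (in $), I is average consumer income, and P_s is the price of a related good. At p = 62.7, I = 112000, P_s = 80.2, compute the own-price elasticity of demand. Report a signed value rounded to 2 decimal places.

At the given values, q = -10870 − 258(62.7) + 0.221(112000) + 511(80.2) = 38687.6.
∂q/∂p = −258.
E = (-258) × (62.7/38687.6) = -0.4181…

-0.42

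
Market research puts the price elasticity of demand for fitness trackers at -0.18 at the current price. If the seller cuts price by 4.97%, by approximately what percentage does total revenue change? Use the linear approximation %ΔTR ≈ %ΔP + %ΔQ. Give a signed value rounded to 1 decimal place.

-4.1%

%ΔQ ≈ Ed × %ΔP = (-0.18) × (-4.97%) = +0.8946%
%ΔTR ≈ %ΔP + %ΔQ = (-4.97%) + (+0.8946%) = -4.0754%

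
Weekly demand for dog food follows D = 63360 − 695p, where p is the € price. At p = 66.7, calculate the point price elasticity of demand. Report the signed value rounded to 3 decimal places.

-2.726

dD/dp = −695. At p = 66.7, D = 63360 − 695(66.7) = 17003.5.
Ed = (dD/dp)·(p/D) = −695 × (66.7/17003.5) = -2.72629…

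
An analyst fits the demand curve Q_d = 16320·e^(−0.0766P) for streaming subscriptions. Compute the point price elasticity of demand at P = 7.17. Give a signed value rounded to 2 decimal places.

-0.55

dQ_d/dP = −0.0766·Q_d = -721.813. At P = 7.17, Q_d = 9423.15.
Ed = (dQ_d/dP)·(P/Q_d) = (-721.813) × (7.17/9423.15) = -0.5492…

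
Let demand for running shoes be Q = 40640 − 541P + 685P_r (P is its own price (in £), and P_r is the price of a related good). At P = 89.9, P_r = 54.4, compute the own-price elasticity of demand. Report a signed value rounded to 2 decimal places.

At the given values, Q = 40640 − 541(89.9) + 685(54.4) = 29268.1.
∂Q/∂P = −541.
E = (-541) × (89.9/29268.1) = -1.6617…

-1.66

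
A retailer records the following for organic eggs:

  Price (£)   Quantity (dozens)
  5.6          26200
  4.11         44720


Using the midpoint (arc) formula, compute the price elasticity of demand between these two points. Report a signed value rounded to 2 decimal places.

%ΔQ = (44720 − 26200) / [(26200 + 44720)/2] = 18520/35460 = 0.522278…
%ΔP = (4.11 − 5.6) / [(5.6 + 4.11)/2] = -1.49/4.855 = -0.306900…
Arc Ed = %ΔQ / %ΔP = (18520/35460) / (-1.49/4.855) = -1.7017…

-1.70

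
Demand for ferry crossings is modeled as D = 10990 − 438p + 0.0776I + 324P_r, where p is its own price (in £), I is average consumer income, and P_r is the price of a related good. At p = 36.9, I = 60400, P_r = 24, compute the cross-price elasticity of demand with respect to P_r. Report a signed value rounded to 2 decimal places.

1.07

At the given values, D = 10990 − 438(36.9) + 0.0776(60400) + 324(24) = 7290.84.
∂D/∂P_r = 324.
E = (324) × (24/7290.84) = 1.0665…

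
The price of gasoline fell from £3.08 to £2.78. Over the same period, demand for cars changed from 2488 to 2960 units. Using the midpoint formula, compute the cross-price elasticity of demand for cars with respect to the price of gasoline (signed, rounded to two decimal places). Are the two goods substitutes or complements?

-1.69; complements

%ΔQ_{cars} = (2960 − 2488)/avg = 472/2724 = 0.173274…
%ΔP_{gasoline} = (2.78 − 3.08)/avg = -0.3/2.93 = -0.102389…
E_cross = (472/2724) / (-0.3/2.93) = -1.6923…
E_cross < 0 ⇒ the goods are complements.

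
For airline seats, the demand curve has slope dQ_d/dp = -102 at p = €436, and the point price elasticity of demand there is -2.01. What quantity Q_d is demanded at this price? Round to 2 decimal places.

Ed = (dQ_d/dp)·(p/Q_d) ⇒ Q_d = (dQ_d/dp)·p/Ed = (-102)·436/(-2.01) = 22125.3731…

22125.37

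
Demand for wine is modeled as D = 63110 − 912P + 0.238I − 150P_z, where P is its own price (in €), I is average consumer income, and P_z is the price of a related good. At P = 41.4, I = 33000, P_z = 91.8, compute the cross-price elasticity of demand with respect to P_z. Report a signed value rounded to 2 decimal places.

-0.71

At the given values, D = 63110 − 912(41.4) + 0.238(33000) − 150(91.8) = 19437.2.
∂D/∂P_z = -150.
E = (-150) × (91.8/19437.2) = -0.7084…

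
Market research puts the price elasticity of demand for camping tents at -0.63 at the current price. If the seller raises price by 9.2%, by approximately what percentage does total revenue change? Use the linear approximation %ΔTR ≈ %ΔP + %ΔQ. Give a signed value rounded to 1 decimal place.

+3.4%

%ΔQ ≈ Ed × %ΔP = (-0.63) × (+9.2%) = -5.7960%
%ΔTR ≈ %ΔP + %ΔQ = (+9.2%) + (-5.7960%) = +3.4040%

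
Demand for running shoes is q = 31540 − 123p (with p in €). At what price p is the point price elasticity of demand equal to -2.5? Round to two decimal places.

183.16

Ed = −123p/(31540 − 123p). Set this equal to -2.5:
123p = 2.5·(31540 − 123p) ⇒ 123p(1 + 2.5) = 2.5·31540
p = 2.5·31540 / (123·3.5) = 183.1591…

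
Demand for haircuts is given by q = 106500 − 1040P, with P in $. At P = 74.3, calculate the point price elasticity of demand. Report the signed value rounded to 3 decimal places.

-2.644

dq/dP = −1040. At P = 74.3, q = 106500 − 1040(74.3) = 29228.
Ed = (dq/dP)·(P/q) = −1040 × (74.3/29228) = -2.64376…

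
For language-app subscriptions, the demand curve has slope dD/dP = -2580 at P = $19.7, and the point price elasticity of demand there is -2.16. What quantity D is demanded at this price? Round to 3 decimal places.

Ed = (dD/dP)·(P/D) ⇒ D = (dD/dP)·P/Ed = (-2580)·19.7/(-2.16) = 23530.55555…

23530.556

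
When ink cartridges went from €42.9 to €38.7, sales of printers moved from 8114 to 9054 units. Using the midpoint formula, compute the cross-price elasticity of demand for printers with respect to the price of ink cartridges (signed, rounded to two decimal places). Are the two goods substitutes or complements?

%ΔQ_{printers} = (9054 − 8114)/avg = 940/8584 = 0.109506…
%ΔP_{ink cartridges} = (38.7 − 42.9)/avg = -4.2/40.8 = -0.102941…
E_cross = (940/8584) / (-4.2/40.8) = -1.0637…
E_cross < 0 ⇒ the goods are complements.

-1.06; complements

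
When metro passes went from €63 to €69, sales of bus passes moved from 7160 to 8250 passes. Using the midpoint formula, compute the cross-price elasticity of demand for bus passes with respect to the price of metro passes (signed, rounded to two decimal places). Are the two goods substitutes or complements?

1.56; substitutes

%ΔQ_{bus passes} = (8250 − 7160)/avg = 1090/7705 = 0.141466…
%ΔP_{metro passes} = (69 − 63)/avg = 6/66 = 0.090909…
E_cross = (1090/7705) / (6/66) = 1.5561…
E_cross > 0 ⇒ the goods are substitutes.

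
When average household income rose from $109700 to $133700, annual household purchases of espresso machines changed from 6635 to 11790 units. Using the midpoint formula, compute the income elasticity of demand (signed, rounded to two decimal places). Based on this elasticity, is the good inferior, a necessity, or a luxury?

2.84; luxury

%ΔQ = (11790 − 6635)/[( 6635 + 11790)/2] = 5155/9212.5 = 0.559565…
%ΔIncome = (133700 − 109700)/[( 109700 + 133700)/2] = 24000/121700 = 0.197206…
E_income = (5155/9212.5) / (24000/121700) = 2.8374…
E_income > 1 ⇒ normal good, luxury.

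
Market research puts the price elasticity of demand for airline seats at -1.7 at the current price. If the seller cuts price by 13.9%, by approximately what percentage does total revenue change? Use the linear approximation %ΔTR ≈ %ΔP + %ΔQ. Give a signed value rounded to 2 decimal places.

+9.73%

%ΔQ ≈ Ed × %ΔP = (-1.7) × (-13.9%) = +23.6300%
%ΔTR ≈ %ΔP + %ΔQ = (-13.9%) + (+23.6300%) = +9.7300%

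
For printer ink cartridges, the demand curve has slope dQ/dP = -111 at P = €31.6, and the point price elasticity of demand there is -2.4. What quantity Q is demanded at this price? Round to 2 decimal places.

Ed = (dQ/dP)·(P/Q) ⇒ Q = (dQ/dP)·P/Ed = (-111)·31.6/(-2.4) = 1461.5

1461.50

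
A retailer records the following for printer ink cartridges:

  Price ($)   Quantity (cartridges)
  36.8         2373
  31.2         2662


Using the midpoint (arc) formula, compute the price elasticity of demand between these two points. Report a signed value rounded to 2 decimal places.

%ΔQ = (2662 − 2373) / [(2373 + 2662)/2] = 289/2517.5 = 0.114796…
%ΔP = (31.2 − 36.8) / [(36.8 + 31.2)/2] = -5.6/34 = -0.164705…
Arc Ed = %ΔQ / %ΔP = (289/2517.5) / (-5.6/34) = -0.6969…

-0.70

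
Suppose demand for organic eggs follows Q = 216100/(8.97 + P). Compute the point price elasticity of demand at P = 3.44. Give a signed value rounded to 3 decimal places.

dQ/dP = −216100/(8.97 + P)² = -1403.17. At P = 3.44, Q = 17413.4.
Ed = (dQ/dP)·(P/Q) = (-1403.17) × (3.44/17413.4) = -0.27719…

-0.277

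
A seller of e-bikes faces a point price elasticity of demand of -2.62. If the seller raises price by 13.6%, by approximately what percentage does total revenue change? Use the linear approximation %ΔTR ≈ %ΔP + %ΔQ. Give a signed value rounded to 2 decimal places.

%ΔQ ≈ Ed × %ΔP = (-2.62) × (+13.6%) = -35.6320%
%ΔTR ≈ %ΔP + %ΔQ = (+13.6%) + (-35.6320%) = -22.0320%

-22.03%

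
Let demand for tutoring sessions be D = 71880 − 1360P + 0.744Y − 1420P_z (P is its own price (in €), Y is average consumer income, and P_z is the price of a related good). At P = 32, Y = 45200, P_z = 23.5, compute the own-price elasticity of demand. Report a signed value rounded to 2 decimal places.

-1.52

At the given values, D = 71880 − 1360(32) + 0.744(45200) − 1420(23.5) = 28618.8.
∂D/∂P = −1360.
E = (-1360) × (32/28618.8) = -1.5206…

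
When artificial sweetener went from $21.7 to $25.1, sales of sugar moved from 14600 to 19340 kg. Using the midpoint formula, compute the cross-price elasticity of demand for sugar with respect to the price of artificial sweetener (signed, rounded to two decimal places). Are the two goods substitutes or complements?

%ΔQ_{sugar} = (19340 − 14600)/avg = 4740/16970 = 0.279316…
%ΔP_{artificial sweetener} = (25.1 − 21.7)/avg = 3.4/23.4 = 0.145299…
E_cross = (4740/16970) / (3.4/23.4) = 1.9223…
E_cross > 0 ⇒ the goods are substitutes.

1.92; substitutes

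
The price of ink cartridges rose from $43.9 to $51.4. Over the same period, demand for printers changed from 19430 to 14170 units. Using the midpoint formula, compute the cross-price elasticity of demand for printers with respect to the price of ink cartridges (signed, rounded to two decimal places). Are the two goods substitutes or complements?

-1.99; complements

%ΔQ_{printers} = (14170 − 19430)/avg = -5260/16800 = -0.313095…
%ΔP_{ink cartridges} = (51.4 − 43.9)/avg = 7.5/47.65 = 0.157397…
E_cross = (-5260/16800) / (7.5/47.65) = -1.9891…
E_cross < 0 ⇒ the goods are complements.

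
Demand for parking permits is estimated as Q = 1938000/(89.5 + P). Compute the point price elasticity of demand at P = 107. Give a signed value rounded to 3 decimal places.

-0.545

dQ/dP = −1938000/(89.5 + P)² = -50.1913. At P = 107, Q = 9862.6.
Ed = (dQ/dP)·(P/Q) = (-50.1913) × (107/9862.6) = -0.54452…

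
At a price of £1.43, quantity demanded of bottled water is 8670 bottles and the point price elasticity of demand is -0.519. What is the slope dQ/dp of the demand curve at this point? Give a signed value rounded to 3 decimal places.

Ed = (dQ/dp)·(p/Q) ⇒ dQ/dp = Ed·Q/p = (-0.519)·8670/1.43 = -3146.66433…

-3146.664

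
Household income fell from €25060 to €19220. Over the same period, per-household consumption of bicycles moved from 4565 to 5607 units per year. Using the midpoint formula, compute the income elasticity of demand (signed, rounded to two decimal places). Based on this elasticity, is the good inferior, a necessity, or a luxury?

%ΔQ = (5607 − 4565)/[( 4565 + 5607)/2] = 1042/5086 = 0.204876…
%ΔIncome = (19220 − 25060)/[( 25060 + 19220)/2] = -5840/22140 = -0.263775…
E_income = (1042/5086) / (-5840/22140) = -0.7767…
E_income < 0 ⇒ inferior good.

-0.78; inferior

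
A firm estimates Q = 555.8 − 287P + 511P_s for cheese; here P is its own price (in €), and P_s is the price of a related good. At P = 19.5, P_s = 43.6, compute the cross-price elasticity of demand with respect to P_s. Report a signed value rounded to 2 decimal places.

1.29

At the given values, Q = 555.8 − 287(19.5) + 511(43.6) = 17238.9.
∂Q/∂P_s = 511.
E = (511) × (43.6/17238.9) = 1.2924…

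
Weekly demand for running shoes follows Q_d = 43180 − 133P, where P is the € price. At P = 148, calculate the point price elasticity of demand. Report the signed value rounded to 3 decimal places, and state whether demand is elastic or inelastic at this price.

dQ_d/dP = −133. At P = 148, Q_d = 43180 − 133(148) = 23496.
Ed = (dQ_d/dP)·(P/Q_d) = −133 × (148/23496) = -0.83775…
|Ed| = 0.838 < 1, so demand is inelastic.

-0.838; inelastic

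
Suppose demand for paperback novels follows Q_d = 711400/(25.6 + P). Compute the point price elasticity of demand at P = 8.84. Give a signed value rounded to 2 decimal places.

-0.26

dQ_d/dP = −711400/(25.6 + P)² = -599.774. At P = 8.84, Q_d = 20656.2.
Ed = (dQ_d/dP)·(P/Q_d) = (-599.774) × (8.84/20656.2) = -0.2566…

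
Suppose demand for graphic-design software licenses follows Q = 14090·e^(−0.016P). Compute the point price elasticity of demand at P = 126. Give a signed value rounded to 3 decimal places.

-2.016

dQ/dP = −0.016·Q = -30.0257. At P = 126, Q = 1876.61.
Ed = (dQ/dP)·(P/Q) = (-30.0257) × (126/1876.61) = -2.016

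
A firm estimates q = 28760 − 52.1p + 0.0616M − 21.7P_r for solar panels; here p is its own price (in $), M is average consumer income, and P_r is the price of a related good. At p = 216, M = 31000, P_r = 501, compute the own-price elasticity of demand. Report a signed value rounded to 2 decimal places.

At the given values, q = 28760 − 52.1(216) + 0.0616(31000) − 21.7(501) = 8544.3.
∂q/∂p = −52.1.
E = (-52.1) × (216/8544.3) = -1.3170…

-1.32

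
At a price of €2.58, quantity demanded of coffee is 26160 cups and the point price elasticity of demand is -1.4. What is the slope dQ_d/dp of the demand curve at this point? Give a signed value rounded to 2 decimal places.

-14195.35

Ed = (dQ_d/dp)·(p/Q_d) ⇒ dQ_d/dp = Ed·Q_d/p = (-1.4)·26160/2.58 = -14195.3488…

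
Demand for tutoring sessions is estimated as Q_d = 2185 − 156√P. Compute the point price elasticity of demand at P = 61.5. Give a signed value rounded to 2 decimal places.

dQ_d/dP = −156/(2√P) = -9.9462. At P = 61.5, Q_d = 961.618.
Ed = (dQ_d/dP)·(P/Q_d) = (-9.9462) × (61.5/961.618) = -0.6361…

-0.64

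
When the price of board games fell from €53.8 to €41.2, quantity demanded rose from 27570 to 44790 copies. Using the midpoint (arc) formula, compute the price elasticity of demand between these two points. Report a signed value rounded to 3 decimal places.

%ΔQ = (44790 − 27570) / [(27570 + 44790)/2] = 17220/36180 = 0.475953…
%ΔP = (41.2 − 53.8) / [(53.8 + 41.2)/2] = -12.6/47.5 = -0.265263…
Arc Ed = %ΔQ / %ΔP = (17220/36180) / (-12.6/47.5) = -1.79426…

-1.794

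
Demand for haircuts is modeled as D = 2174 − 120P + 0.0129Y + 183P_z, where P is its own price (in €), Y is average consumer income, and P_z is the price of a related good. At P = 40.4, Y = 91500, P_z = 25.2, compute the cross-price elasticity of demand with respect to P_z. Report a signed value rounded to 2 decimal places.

1.48

At the given values, D = 2174 − 120(40.4) + 0.0129(91500) + 183(25.2) = 3117.95.
∂D/∂P_z = 183.
E = (183) × (25.2/3117.95) = 1.4790…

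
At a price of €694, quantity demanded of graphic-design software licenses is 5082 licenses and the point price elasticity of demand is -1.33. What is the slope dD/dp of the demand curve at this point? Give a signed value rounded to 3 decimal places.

Ed = (dD/dp)·(p/D) ⇒ dD/dp = Ed·D/p = (-1.33)·5082/694 = -9.73927…

-9.739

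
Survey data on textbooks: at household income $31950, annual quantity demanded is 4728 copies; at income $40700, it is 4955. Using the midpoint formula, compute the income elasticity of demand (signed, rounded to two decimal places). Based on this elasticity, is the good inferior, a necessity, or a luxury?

%ΔQ = (4955 − 4728)/[( 4728 + 4955)/2] = 227/4841.5 = 0.046886…
%ΔIncome = (40700 − 31950)/[( 31950 + 40700)/2] = 8750/36325 = 0.240880…
E_income = (227/4841.5) / (8750/36325) = 0.1946…
0 < E_income < 1 ⇒ normal good, necessity.

0.19; necessity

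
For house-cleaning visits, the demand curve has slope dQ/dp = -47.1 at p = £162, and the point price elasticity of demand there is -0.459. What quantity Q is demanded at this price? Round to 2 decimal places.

Ed = (dQ/dp)·(p/Q) ⇒ Q = (dQ/dp)·p/Ed = (-47.1)·162/(-0.459) = 16623.5294…

16623.53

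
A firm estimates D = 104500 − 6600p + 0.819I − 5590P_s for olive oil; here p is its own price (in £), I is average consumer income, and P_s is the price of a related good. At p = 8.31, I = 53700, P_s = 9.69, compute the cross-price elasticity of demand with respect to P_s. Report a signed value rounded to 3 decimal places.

-1.372

At the given values, D = 104500 − 6600(8.31) + 0.819(53700) − 5590(9.69) = 39467.2.
∂D/∂P_s = -5590.
E = (-5590) × (9.69/39467.2) = -1.37245…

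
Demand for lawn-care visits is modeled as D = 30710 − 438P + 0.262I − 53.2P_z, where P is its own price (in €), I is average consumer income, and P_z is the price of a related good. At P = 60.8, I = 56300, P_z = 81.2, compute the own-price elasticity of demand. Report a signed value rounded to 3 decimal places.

At the given values, D = 30710 − 438(60.8) + 0.262(56300) − 53.2(81.2) = 14510.36.
∂D/∂P = −438.
E = (-438) × (60.8/14510.36) = -1.83526…

-1.835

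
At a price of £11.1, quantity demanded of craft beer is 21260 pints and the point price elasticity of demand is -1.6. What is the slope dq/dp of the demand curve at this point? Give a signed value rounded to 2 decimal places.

-3064.50

Ed = (dq/dp)·(p/q) ⇒ dq/dp = Ed·q/p = (-1.6)·21260/11.1 = -3064.5045…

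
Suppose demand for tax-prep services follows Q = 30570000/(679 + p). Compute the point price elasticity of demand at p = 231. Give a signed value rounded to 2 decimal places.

-0.25

dQ/dp = −30570000/(679 + p)² = -36.9158. At p = 231, Q = 33593.4.
Ed = (dQ/dp)·(p/Q) = (-36.9158) × (231/33593.4) = -0.2538…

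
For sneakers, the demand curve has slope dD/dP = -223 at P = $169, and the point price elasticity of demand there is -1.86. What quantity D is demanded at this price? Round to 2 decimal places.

Ed = (dD/dP)·(P/D) ⇒ D = (dD/dP)·P/Ed = (-223)·169/(-1.86) = 20261.8279…

20261.83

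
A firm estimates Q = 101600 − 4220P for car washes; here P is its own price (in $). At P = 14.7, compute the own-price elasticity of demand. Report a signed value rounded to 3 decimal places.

At the given values, Q = 101600 − 4220(14.7) = 39566.
∂Q/∂P = −4220.
E = (-4220) × (14.7/39566) = -1.56786…

-1.568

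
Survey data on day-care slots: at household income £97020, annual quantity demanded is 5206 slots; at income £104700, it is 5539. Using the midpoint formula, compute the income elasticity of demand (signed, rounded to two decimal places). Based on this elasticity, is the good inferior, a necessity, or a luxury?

%ΔQ = (5539 − 5206)/[( 5206 + 5539)/2] = 333/5372.5 = 0.061982…
%ΔIncome = (104700 − 97020)/[( 97020 + 104700)/2] = 7680/100860 = 0.076145…
E_income = (333/5372.5) / (7680/100860) = 0.8140…
0 < E_income < 1 ⇒ normal good, necessity.

0.81; necessity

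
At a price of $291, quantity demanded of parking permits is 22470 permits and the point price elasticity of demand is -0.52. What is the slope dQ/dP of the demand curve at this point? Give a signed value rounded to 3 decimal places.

-40.153

Ed = (dQ/dP)·(P/Q) ⇒ dQ/dP = Ed·Q/P = (-0.52)·22470/291 = -40.15257…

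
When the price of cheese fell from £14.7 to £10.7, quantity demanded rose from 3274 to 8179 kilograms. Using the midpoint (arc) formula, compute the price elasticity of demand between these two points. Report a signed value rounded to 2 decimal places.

-2.72

%ΔQ = (8179 − 3274) / [(3274 + 8179)/2] = 4905/5726.5 = 0.856544…
%ΔP = (10.7 − 14.7) / [(14.7 + 10.7)/2] = -4/12.7 = -0.314960…
Arc Ed = %ΔQ / %ΔP = (4905/5726.5) / (-4/12.7) = -2.7195…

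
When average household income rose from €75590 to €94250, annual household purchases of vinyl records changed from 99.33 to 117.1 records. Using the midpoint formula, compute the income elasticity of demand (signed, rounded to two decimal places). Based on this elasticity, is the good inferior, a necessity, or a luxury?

0.75; necessity

%ΔQ = (117.1 − 99.33)/[( 99.33 + 117.1)/2] = 17.77/108.215 = 0.164210…
%ΔIncome = (94250 − 75590)/[( 75590 + 94250)/2] = 18660/84920 = 0.219736…
E_income = (17.77/108.215) / (18660/84920) = 0.7473…
0 < E_income < 1 ⇒ normal good, necessity.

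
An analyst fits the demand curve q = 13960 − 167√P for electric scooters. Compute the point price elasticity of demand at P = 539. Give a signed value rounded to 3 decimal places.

dq/dP = −167/(2√P) = -3.5966. At P = 539, q = 10082.9.
Ed = (dq/dP)·(P/q) = (-3.5966) × (539/10082.9) = -0.19226…

-0.192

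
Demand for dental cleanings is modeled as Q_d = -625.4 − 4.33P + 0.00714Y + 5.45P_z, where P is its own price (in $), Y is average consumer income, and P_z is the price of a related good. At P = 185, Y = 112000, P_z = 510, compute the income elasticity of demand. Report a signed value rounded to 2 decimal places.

At the given values, Q_d = -625.4 − 4.33(185) + 0.00714(112000) + 5.45(510) = 2152.73.
∂Q_d/∂Y = 0.00714.
E = (0.00714) × (112000/2152.73) = 0.3714…

0.37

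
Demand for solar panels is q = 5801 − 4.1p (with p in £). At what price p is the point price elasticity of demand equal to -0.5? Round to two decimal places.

Ed = −4.1p/(5801 − 4.1p). Set this equal to -0.5:
4.1p = 0.5·(5801 − 4.1p) ⇒ 4.1p(1 + 0.5) = 0.5·5801
p = 0.5·5801 / (4.1·1.5) = 471.6260…

471.63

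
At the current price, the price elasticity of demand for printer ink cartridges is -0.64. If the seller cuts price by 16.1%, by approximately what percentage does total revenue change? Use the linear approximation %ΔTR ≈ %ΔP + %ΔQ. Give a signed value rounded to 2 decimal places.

-5.80%

%ΔQ ≈ Ed × %ΔP = (-0.64) × (-16.1%) = +10.3040%
%ΔTR ≈ %ΔP + %ΔQ = (-16.1%) + (+10.3040%) = -5.7960%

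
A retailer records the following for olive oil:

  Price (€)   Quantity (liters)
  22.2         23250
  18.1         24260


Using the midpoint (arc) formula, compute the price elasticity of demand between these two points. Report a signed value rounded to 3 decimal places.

%ΔQ = (24260 − 23250) / [(23250 + 24260)/2] = 1010/23755 = 0.042517…
%ΔP = (18.1 − 22.2) / [(22.2 + 18.1)/2] = -4.1/20.15 = -0.203473…
Arc Ed = %ΔQ / %ΔP = (1010/23755) / (-4.1/20.15) = -0.20895…

-0.209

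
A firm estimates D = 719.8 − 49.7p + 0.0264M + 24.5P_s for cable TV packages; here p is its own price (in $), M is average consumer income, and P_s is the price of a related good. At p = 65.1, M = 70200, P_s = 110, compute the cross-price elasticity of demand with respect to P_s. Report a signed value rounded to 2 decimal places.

1.33

At the given values, D = 719.8 − 49.7(65.1) + 0.0264(70200) + 24.5(110) = 2032.61.
∂D/∂P_s = 24.5.
E = (24.5) × (110/2032.61) = 1.3258…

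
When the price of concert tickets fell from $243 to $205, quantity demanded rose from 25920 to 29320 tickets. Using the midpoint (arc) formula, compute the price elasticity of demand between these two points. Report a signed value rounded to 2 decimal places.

%ΔQ = (29320 − 25920) / [(25920 + 29320)/2] = 3400/27620 = 0.123099…
%ΔP = (205 − 243) / [(243 + 205)/2] = -38/224 = -0.169642…
Arc Ed = %ΔQ / %ΔP = (3400/27620) / (-38/224) = -0.7256…

-0.73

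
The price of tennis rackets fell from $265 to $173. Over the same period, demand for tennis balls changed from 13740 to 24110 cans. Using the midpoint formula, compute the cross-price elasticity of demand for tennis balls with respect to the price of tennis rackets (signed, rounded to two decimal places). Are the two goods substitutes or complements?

%ΔQ_{tennis balls} = (24110 − 13740)/avg = 10370/18925 = 0.547952…
%ΔP_{tennis rackets} = (173 − 265)/avg = -92/219 = -0.420091…
E_cross = (10370/18925) / (-92/219) = -1.3043…
E_cross < 0 ⇒ the goods are complements.

-1.30; complements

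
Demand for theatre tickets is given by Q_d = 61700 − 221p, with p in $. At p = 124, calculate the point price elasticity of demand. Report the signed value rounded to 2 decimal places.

dQ_d/dp = −221. At p = 124, Q_d = 61700 − 221(124) = 34296.
Ed = (dQ_d/dp)·(p/Q_d) = −221 × (124/34296) = -0.7990…

-0.80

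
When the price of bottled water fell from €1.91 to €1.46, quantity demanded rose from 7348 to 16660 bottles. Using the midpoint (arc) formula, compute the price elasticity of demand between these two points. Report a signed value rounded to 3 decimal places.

%ΔQ = (16660 − 7348) / [(7348 + 16660)/2] = 9312/12004 = 0.775741…
%ΔP = (1.46 − 1.91) / [(1.91 + 1.46)/2] = -0.45/1.685 = -0.267062…
Arc Ed = %ΔQ / %ΔP = (9312/12004) / (-0.45/1.685) = -2.90472…

-2.905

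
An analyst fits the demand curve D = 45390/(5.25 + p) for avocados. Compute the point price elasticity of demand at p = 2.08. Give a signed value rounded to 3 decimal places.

dD/dp = −45390/(5.25 + p)² = -844.797. At p = 2.08, D = 6192.36.
Ed = (dD/dp)·(p/D) = (-844.797) × (2.08/6192.36) = -0.28376…

-0.284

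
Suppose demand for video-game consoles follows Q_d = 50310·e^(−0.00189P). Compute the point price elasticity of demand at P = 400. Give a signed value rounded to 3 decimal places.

-0.756

dQ_d/dP = −0.00189·Q_d = -44.6467. At P = 400, Q_d = 23622.6.
Ed = (dQ_d/dP)·(P/Q_d) = (-44.6467) × (400/23622.6) = -0.756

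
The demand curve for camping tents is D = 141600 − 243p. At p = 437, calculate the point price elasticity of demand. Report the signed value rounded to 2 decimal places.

dD/dp = −243. At p = 437, D = 141600 − 243(437) = 35409.
Ed = (dD/dp)·(p/D) = −243 × (437/35409) = -2.9989…

-3.00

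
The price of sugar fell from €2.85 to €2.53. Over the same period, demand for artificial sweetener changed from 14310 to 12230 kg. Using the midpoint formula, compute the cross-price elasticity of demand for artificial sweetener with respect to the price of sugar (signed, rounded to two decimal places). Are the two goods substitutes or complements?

1.32; substitutes

%ΔQ_{artificial sweetener} = (12230 − 14310)/avg = -2080/13270 = -0.156744…
%ΔP_{sugar} = (2.53 − 2.85)/avg = -0.32/2.69 = -0.118959…
E_cross = (-2080/13270) / (-0.32/2.69) = 1.3176…
E_cross > 0 ⇒ the goods are substitutes.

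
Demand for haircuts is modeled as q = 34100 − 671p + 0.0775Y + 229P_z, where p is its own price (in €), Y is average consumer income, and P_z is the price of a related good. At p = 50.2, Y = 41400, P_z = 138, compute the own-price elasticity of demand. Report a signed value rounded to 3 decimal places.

-0.956

At the given values, q = 34100 − 671(50.2) + 0.0775(41400) + 229(138) = 35226.3.
∂q/∂p = −671.
E = (-671) × (50.2/35226.3) = -0.95622…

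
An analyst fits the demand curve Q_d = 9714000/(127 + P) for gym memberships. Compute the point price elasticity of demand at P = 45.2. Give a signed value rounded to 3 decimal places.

-0.262

dQ_d/dP = −9714000/(127 + P)² = -327.591. At P = 45.2, Q_d = 56411.1.
Ed = (dQ_d/dP)·(P/Q_d) = (-327.591) × (45.2/56411.1) = -0.26248…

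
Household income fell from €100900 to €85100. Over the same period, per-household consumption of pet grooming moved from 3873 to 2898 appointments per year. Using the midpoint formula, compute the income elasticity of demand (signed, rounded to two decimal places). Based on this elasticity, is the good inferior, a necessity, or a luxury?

%ΔQ = (2898 − 3873)/[( 3873 + 2898)/2] = -975/3385.5 = -0.287992…
%ΔIncome = (85100 − 100900)/[( 100900 + 85100)/2] = -15800/93000 = -0.169892…
E_income = (-975/3385.5) / (-15800/93000) = 1.6951…
E_income > 1 ⇒ normal good, luxury.

1.70; luxury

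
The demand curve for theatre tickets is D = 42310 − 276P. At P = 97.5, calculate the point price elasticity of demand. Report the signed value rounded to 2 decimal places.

dD/dP = −276. At P = 97.5, D = 42310 − 276(97.5) = 15400.
Ed = (dD/dP)·(P/D) = −276 × (97.5/15400) = -1.7474…

-1.75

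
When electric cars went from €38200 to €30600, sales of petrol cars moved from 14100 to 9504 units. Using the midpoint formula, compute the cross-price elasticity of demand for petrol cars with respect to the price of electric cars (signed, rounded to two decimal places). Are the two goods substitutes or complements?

%ΔQ_{petrol cars} = (9504 − 14100)/avg = -4596/11802 = -0.389425…
%ΔP_{electric cars} = (30600 − 38200)/avg = -7600/34400 = -0.220930…
E_cross = (-4596/11802) / (-7600/34400) = 1.7626…
E_cross > 0 ⇒ the goods are substitutes.

1.76; substitutes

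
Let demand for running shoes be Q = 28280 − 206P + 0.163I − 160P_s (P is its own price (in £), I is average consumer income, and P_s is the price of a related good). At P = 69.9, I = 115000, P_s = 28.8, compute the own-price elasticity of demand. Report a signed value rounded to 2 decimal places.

-0.51

At the given values, Q = 28280 − 206(69.9) + 0.163(115000) − 160(28.8) = 28017.6.
∂Q/∂P = −206.
E = (-206) × (69.9/28017.6) = -0.5139…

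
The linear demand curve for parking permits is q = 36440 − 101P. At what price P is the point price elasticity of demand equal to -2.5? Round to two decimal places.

257.71

Ed = −101P/(36440 − 101P). Set this equal to -2.5:
101P = 2.5·(36440 − 101P) ⇒ 101P(1 + 2.5) = 2.5·36440
P = 2.5·36440 / (101·3.5) = 257.7086…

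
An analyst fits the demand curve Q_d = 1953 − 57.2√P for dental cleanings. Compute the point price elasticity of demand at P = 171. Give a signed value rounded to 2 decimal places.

-0.31

dQ_d/dP = −57.2/(2√P) = -2.1871. At P = 171, Q_d = 1205.01.
Ed = (dQ_d/dP)·(P/Q_d) = (-2.1871) × (171/1205.01) = -0.3103…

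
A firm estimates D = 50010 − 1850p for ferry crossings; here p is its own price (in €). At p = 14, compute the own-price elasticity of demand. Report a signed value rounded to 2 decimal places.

At the given values, D = 50010 − 1850(14) = 24110.
∂D/∂p = −1850.
E = (-1850) × (14/24110) = -1.0742…

-1.07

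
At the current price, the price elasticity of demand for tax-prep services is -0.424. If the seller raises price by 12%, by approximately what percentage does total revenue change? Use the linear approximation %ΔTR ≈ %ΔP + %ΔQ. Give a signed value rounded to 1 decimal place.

+6.9%

%ΔQ ≈ Ed × %ΔP = (-0.424) × (+12%) = -5.0880%
%ΔTR ≈ %ΔP + %ΔQ = (+12%) + (-5.0880%) = +6.9120%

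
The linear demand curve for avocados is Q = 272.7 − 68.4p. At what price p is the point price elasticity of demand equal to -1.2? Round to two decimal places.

Ed = −68.4p/(272.7 − 68.4p). Set this equal to -1.2:
68.4p = 1.2·(272.7 − 68.4p) ⇒ 68.4p(1 + 1.2) = 1.2·272.7
p = 1.2·272.7 / (68.4·2.2) = 2.1746…

2.17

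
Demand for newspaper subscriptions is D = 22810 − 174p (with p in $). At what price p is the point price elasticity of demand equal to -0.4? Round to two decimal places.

37.45

Ed = −174p/(22810 − 174p). Set this equal to -0.4:
174p = 0.4·(22810 − 174p) ⇒ 174p(1 + 0.4) = 0.4·22810
p = 0.4·22810 / (174·1.4) = 37.4548…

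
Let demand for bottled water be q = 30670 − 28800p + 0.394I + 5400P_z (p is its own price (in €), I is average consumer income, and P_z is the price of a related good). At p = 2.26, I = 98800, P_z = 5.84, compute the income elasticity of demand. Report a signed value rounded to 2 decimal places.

1.08

At the given values, q = 30670 − 28800(2.26) + 0.394(98800) + 5400(5.84) = 36045.2.
∂q/∂I = 0.394.
E = (0.394) × (98800/36045.2) = 1.0799…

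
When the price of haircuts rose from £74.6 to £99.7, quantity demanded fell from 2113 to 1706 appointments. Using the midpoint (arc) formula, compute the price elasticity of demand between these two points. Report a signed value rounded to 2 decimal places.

-0.74

%ΔQ = (1706 − 2113) / [(2113 + 1706)/2] = -407/1909.5 = -0.213144…
%ΔP = (99.7 − 74.6) / [(74.6 + 99.7)/2] = 25.1/87.15 = 0.288009…
Arc Ed = %ΔQ / %ΔP = (-407/1909.5) / (25.1/87.15) = -0.7400…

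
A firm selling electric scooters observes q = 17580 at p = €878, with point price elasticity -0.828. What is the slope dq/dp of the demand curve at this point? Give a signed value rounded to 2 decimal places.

-16.58

Ed = (dq/dp)·(p/q) ⇒ dq/dp = Ed·q/p = (-0.828)·17580/878 = -16.5788…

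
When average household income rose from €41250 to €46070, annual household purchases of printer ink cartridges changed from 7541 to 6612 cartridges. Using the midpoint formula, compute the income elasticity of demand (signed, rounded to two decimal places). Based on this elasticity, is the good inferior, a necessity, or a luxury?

-1.19; inferior

%ΔQ = (6612 − 7541)/[( 7541 + 6612)/2] = -929/7076.5 = -0.131279…
%ΔIncome = (46070 − 41250)/[( 41250 + 46070)/2] = 4820/43660 = 0.110398…
E_income = (-929/7076.5) / (4820/43660) = -1.1891…
E_income < 0 ⇒ inferior good.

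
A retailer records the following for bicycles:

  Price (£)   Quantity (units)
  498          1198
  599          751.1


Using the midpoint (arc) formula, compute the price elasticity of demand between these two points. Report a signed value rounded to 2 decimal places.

-2.49

%ΔQ = (751.1 − 1198) / [(1198 + 751.1)/2] = -446.9/974.55 = -0.458570…
%ΔP = (599 − 498) / [(498 + 599)/2] = 101/548.5 = 0.184138…
Arc Ed = %ΔQ / %ΔP = (-446.9/974.55) / (101/548.5) = -2.4903…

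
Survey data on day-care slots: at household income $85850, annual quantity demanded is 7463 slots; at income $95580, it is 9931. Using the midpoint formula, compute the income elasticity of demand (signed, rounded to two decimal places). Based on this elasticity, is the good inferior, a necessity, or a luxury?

%ΔQ = (9931 − 7463)/[( 7463 + 9931)/2] = 2468/8697 = 0.283776…
%ΔIncome = (95580 − 85850)/[( 85850 + 95580)/2] = 9730/90715 = 0.107258…
E_income = (2468/8697) / (9730/90715) = 2.6457…
E_income > 1 ⇒ normal good, luxury.

2.65; luxury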